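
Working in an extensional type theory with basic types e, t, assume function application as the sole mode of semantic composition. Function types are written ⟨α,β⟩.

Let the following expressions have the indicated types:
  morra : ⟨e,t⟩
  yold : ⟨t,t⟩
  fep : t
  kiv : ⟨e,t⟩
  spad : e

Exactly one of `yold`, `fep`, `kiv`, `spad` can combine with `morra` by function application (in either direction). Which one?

spad

yold : ⟨t,t⟩ — neither side's domain matches the other.
fep : t — neither side's domain matches the other.
kiv : ⟨e,t⟩ — neither side's domain matches the other.
spad — combines: morra : ⟨e,t⟩ takes spad : e as argument, giving t.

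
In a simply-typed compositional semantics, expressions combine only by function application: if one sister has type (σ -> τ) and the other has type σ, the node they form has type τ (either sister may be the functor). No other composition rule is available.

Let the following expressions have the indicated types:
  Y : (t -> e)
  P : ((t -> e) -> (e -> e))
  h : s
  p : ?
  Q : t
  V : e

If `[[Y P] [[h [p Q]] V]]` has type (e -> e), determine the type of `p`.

[[Y P] [[h [p Q]] V]] is required to be (e -> e). [Y P] : (e -> e) cannot yield (e -> e) as functor, so [[h [p Q]] V] : ((e -> e) -> (e -> e)).
[[h [p Q]] V] is required to be ((e -> e) -> (e -> e)). V : e cannot yield ((e -> e) -> (e -> e)) as functor, so [h [p Q]] : (e -> ((e -> e) -> (e -> e))).
[h [p Q]] is required to be (e -> ((e -> e) -> (e -> e))). h : s cannot yield (e -> ((e -> e) -> (e -> e))) as functor, so [p Q] : (s -> (e -> ((e -> e) -> (e -> e)))).
[p Q] is required to be (s -> (e -> ((e -> e) -> (e -> e)))). Q : t cannot yield (s -> (e -> ((e -> e) -> (e -> e)))) as functor, so p : (t -> (s -> (e -> ((e -> e) -> (e -> e))))).

(t -> (s -> (e -> ((e -> e) -> (e -> e)))))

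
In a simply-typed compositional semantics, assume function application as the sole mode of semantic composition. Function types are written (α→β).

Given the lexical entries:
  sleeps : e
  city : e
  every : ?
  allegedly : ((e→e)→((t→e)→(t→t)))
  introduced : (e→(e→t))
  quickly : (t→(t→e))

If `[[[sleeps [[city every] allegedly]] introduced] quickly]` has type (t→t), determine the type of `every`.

(e→(((e→e)→((t→e)→(t→t)))→(e→((e→(e→t))→((t→(t→e))→(t→t))))))

For [[[sleeps [[city every] allegedly]] introduced] quickly] to have type (t→t) with quickly of type (t→(t→e)), [[sleeps [[city every] allegedly]] introduced] must be the function: [[sleeps [[city every] allegedly]] introduced] : ((t→(t→e))→(t→t)).
For [[sleeps [[city every] allegedly]] introduced] to have type ((t→(t→e))→(t→t)) with introduced of type (e→(e→t)), [sleeps [[city every] allegedly]] must be the function: [sleeps [[city every] allegedly]] : ((e→(e→t))→((t→(t→e))→(t→t))).
For [sleeps [[city every] allegedly]] to have type ((e→(e→t))→((t→(t→e))→(t→t))) with sleeps of type e, [[city every] allegedly] must be the function: [[city every] allegedly] : (e→((e→(e→t))→((t→(t→e))→(t→t)))).
For [[city every] allegedly] to have type (e→((e→(e→t))→((t→(t→e))→(t→t)))) with allegedly of type ((e→e)→((t→e)→(t→t))), [city every] must be the function: [city every] : (((e→e)→((t→e)→(t→t)))→(e→((e→(e→t))→((t→(t→e))→(t→t))))).
For [city every] to have type (((e→e)→((t→e)→(t→t)))→(e→((e→(e→t))→((t→(t→e))→(t→t))))) with city of type e, every must be the function: every : (e→(((e→e)→((t→e)→(t→t)))→(e→((e→(e→t))→((t→(t→e))→(t→t)))))).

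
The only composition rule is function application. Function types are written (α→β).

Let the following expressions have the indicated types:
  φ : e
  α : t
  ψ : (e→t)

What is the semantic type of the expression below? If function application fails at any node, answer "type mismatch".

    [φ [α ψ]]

type mismatch

At [α ψ]: neither t nor (e→t) can take the other as argument; the node is ill-typed.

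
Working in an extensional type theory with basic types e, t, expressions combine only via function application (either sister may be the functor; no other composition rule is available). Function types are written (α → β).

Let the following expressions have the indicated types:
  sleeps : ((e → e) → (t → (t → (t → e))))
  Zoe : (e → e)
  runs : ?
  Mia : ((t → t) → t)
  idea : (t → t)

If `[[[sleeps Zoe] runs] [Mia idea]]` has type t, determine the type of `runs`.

[[[sleeps Zoe] runs] [Mia idea]] must have type t. The sister [Mia idea] has type t; that is not a function onto t, so [[sleeps Zoe] runs] must be the functor, of type (t → t).
[[sleeps Zoe] runs] must have type (t → t). The sister [sleeps Zoe] has type (t → (t → (t → e))); that is not a function onto (t → t), so runs must be the functor, of type ((t → (t → (t → e))) → (t → t)).

((t → (t → (t → e))) → (t → t))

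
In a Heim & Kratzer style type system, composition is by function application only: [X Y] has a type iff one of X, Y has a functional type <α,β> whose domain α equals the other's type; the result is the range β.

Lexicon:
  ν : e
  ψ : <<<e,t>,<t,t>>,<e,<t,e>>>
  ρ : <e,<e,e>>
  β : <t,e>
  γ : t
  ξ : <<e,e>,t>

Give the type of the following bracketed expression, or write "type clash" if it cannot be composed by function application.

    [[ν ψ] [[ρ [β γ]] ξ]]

type clash

[ν ψ]: e and <<<e,t>,<t,t>>,<e,<t,e>>> cannot combine by function application — type clash.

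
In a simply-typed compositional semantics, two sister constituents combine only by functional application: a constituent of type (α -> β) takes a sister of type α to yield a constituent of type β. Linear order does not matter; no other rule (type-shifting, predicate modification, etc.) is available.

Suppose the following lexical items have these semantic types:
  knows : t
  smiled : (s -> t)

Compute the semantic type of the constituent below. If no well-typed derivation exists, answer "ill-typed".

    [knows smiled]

[knows smiled]: t with (s -> t) — neither is a function whose domain matches the other; composition fails here.

ill-typed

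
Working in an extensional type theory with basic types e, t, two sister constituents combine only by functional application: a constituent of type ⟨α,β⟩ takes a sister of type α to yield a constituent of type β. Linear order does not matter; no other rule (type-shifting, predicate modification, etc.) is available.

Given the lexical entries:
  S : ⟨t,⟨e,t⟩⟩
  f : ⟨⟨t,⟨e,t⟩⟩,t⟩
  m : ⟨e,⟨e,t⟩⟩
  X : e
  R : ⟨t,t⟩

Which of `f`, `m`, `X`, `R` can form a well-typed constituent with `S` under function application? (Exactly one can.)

f

f — combines: f : ⟨⟨t,⟨e,t⟩⟩,t⟩ takes S : ⟨t,⟨e,t⟩⟩ as argument, giving t.
m : ⟨e,⟨e,t⟩⟩ — S needs t; m needs e; neither fits.
X : e — S needs t; X needs nothing (atomic); neither fits.
R : ⟨t,t⟩ — S needs t; R needs t; neither fits.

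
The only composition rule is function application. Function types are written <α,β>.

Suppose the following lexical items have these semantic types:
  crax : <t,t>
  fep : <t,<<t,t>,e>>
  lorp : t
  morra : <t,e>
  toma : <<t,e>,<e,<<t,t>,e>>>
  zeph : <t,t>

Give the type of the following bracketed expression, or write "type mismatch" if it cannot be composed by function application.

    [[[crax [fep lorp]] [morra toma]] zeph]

[fep lorp]: fep is <t,<<t,t>,e>>, lorp is t; result <<t,t>,e>.
[crax [fep lorp]]: [fep lorp] is <<t,t>,e>, crax is <t,t>; result e.
[morra toma]: toma is <<t,e>,<e,<<t,t>,e>>>, morra is <t,e>; result <e,<<t,t>,e>>.
[[crax [fep lorp]] [morra toma]]: [morra toma] is <e,<<t,t>,e>>, [crax [fep lorp]] is e; result <<t,t>,e>.
[[[crax [fep lorp]] [morra toma]] zeph]: [[crax [fep lorp]] [morra toma]] is <<t,t>,e>, zeph is <t,t>; result e.

e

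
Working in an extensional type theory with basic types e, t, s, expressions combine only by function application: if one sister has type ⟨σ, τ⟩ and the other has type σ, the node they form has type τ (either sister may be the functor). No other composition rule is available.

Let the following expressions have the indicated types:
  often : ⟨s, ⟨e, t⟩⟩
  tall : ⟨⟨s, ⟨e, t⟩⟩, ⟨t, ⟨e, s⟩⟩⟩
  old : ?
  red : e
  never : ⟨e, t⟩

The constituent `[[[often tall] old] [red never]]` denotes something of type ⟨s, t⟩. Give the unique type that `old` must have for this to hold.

⟨⟨t, ⟨e, s⟩⟩, ⟨t, ⟨s, t⟩⟩⟩

At [[[often tall] old] [red never]] (required: ⟨s, t⟩): [red never] is t, which is not a function with range ⟨s, t⟩; hence [[often tall] old] is the functor — type ⟨t, ⟨s, t⟩⟩.
At [[often tall] old] (required: ⟨t, ⟨s, t⟩⟩): [often tall] is ⟨t, ⟨e, s⟩⟩, which is not a function with range ⟨t, ⟨s, t⟩⟩; hence old is the functor — type ⟨⟨t, ⟨e, s⟩⟩, ⟨t, ⟨s, t⟩⟩⟩.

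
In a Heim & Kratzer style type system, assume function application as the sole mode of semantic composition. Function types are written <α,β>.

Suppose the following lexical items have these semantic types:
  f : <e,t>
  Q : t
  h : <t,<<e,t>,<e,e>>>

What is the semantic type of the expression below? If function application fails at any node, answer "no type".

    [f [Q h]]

[Q h]: <t,<<e,t>,<e,e>>> applied to t yields <<e,t>,<e,e>>.
[f [Q h]]: <<e,t>,<e,e>> applied to <e,t> yields <e,e>.

<e,e>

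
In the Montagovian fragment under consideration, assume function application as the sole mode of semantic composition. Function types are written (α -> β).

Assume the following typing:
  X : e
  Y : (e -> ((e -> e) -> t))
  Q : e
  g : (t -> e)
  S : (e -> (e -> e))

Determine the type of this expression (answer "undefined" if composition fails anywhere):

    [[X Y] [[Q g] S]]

[X Y]: Y is (e -> ((e -> e) -> t)), X is e; result ((e -> e) -> t).
At [Q g]: neither e nor (t -> e) can take the other as argument; the node is ill-typed.

undefined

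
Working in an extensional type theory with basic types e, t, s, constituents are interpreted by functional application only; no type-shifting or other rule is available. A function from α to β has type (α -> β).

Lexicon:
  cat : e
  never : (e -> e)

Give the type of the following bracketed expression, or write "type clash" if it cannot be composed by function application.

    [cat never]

[cat never] — never of type (e -> e) combines with cat of type e: type e.

e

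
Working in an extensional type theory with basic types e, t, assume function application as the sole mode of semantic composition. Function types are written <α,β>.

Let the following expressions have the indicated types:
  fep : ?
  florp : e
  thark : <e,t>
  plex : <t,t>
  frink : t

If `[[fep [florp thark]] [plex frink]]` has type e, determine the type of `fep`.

[[fep [florp thark]] [plex frink]] is required to be e. [plex frink] : t cannot yield e as functor, so [fep [florp thark]] : <t,e>.
[fep [florp thark]] is required to be <t,e>. [florp thark] : t cannot yield <t,e> as functor, so fep : <t,<t,e>>.

<t,<t,e>>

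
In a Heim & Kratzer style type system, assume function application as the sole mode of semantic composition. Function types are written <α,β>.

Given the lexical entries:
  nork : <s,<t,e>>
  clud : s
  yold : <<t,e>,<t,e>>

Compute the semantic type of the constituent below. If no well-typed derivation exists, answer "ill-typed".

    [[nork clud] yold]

[nork clud] — nork of type <s,<t,e>> combines with clud of type s: type <t,e>.
[[nork clud] yold] — yold of type <<t,e>,<t,e>> combines with [nork clud] of type <t,e>: type <t,e>.

<t,e>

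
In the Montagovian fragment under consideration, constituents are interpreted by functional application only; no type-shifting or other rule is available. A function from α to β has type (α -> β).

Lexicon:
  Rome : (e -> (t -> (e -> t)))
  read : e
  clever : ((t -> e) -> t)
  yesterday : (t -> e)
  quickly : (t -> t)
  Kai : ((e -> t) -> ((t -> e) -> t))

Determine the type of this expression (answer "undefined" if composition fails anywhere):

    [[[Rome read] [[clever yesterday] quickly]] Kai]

[Rome read]: functor Rome : (e -> (t -> (e -> t))), argument read : e; result (t -> (e -> t)).
[clever yesterday]: functor clever : ((t -> e) -> t), argument yesterday : (t -> e); result t.
[[clever yesterday] quickly]: functor quickly : (t -> t), argument [clever yesterday] : t; result t.
[[Rome read] [[clever yesterday] quickly]]: functor [Rome read] : (t -> (e -> t)), argument [[clever yesterday] quickly] : t; result (e -> t).
[[[Rome read] [[clever yesterday] quickly]] Kai]: functor Kai : ((e -> t) -> ((t -> e) -> t)), argument [[Rome read] [[clever yesterday] quickly]] : (e -> t); result ((t -> e) -> t).

((t -> e) -> t)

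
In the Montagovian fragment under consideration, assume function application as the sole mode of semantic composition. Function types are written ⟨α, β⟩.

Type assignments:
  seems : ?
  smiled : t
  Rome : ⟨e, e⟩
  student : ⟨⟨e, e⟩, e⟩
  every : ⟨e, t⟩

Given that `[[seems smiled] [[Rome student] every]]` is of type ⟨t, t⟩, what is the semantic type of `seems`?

For [[seems smiled] [[Rome student] every]] to have type ⟨t, t⟩ with [[Rome student] every] of type t, [seems smiled] must be the function: [seems smiled] : ⟨t, ⟨t, t⟩⟩.
For [seems smiled] to have type ⟨t, ⟨t, t⟩⟩ with smiled of type t, seems must be the function: seems : ⟨t, ⟨t, ⟨t, t⟩⟩⟩.

⟨t, ⟨t, ⟨t, t⟩⟩⟩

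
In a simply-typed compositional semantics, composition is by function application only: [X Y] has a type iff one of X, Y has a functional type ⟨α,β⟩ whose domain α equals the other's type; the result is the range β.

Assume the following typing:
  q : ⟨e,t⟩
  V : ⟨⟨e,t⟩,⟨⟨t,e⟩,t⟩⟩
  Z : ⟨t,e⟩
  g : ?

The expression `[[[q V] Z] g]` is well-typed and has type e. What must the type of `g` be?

[[[q V] Z] g] is required to be e. [[q V] Z] : t cannot yield e as functor, so g : ⟨t,e⟩.

⟨t,e⟩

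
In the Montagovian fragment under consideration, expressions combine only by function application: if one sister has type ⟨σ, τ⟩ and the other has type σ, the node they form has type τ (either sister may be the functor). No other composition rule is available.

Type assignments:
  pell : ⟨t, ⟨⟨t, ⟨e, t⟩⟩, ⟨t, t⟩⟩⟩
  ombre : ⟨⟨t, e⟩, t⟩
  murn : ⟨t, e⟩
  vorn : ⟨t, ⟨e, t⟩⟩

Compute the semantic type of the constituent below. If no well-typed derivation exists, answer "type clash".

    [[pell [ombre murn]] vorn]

[ombre murn]: ⟨⟨t, e⟩, t⟩ applied to ⟨t, e⟩ yields t.
[pell [ombre murn]]: ⟨t, ⟨⟨t, ⟨e, t⟩⟩, ⟨t, t⟩⟩⟩ applied to t yields ⟨⟨t, ⟨e, t⟩⟩, ⟨t, t⟩⟩.
[[pell [ombre murn]] vorn]: ⟨⟨t, ⟨e, t⟩⟩, ⟨t, t⟩⟩ applied to ⟨t, ⟨e, t⟩⟩ yields ⟨t, t⟩.

⟨t, t⟩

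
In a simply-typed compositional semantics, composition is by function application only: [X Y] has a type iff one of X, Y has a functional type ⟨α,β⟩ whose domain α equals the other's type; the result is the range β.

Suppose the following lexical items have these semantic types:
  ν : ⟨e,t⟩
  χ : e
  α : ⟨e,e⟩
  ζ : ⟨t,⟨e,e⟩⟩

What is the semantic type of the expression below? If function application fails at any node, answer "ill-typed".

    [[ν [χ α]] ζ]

⟨e,e⟩

[χ α]: ⟨e,e⟩ applied to e yields e.
[ν [χ α]]: ⟨e,t⟩ applied to e yields t.
[[ν [χ α]] ζ]: ⟨t,⟨e,e⟩⟩ applied to t yields ⟨e,e⟩.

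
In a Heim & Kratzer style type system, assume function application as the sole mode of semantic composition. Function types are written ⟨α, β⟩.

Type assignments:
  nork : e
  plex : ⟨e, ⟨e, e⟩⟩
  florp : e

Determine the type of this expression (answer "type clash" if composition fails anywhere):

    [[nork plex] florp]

e

[nork plex] — plex of type ⟨e, ⟨e, e⟩⟩ combines with nork of type e: type ⟨e, e⟩.
[[nork plex] florp] — [nork plex] of type ⟨e, e⟩ combines with florp of type e: type e.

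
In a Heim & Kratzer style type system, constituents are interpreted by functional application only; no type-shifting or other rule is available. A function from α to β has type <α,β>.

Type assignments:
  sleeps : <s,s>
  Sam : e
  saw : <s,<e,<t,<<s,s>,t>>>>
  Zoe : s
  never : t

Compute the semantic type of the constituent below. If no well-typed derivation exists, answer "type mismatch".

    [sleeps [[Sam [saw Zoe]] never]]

[saw Zoe]: functor saw : <s,<e,<t,<<s,s>,t>>>>, argument Zoe : s; result <e,<t,<<s,s>,t>>>.
[Sam [saw Zoe]]: functor [saw Zoe] : <e,<t,<<s,s>,t>>>, argument Sam : e; result <t,<<s,s>,t>>.
[[Sam [saw Zoe]] never]: functor [Sam [saw Zoe]] : <t,<<s,s>,t>>, argument never : t; result <<s,s>,t>.
[sleeps [[Sam [saw Zoe]] never]]: functor [[Sam [saw Zoe]] never] : <<s,s>,t>, argument sleeps : <s,s>; result t.

t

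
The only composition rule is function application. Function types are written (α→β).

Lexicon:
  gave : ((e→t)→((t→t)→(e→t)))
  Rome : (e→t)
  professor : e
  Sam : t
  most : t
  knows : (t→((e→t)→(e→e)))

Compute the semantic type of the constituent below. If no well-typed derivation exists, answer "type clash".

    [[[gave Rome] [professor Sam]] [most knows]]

At [gave Rome], gave : ((e→t)→((t→t)→(e→t))) takes Rome : (e→t), giving ((t→t)→(e→t)).
[professor Sam]: e and t cannot combine by function application — type clash.

type clash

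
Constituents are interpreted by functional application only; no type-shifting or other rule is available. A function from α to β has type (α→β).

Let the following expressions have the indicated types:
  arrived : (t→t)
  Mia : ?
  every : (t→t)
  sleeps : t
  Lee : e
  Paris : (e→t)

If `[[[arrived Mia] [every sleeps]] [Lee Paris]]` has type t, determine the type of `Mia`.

[[[arrived Mia] [every sleeps]] [Lee Paris]] is required to be t. [Lee Paris] : t cannot yield t as functor, so [[arrived Mia] [every sleeps]] : (t→t).
[[arrived Mia] [every sleeps]] is required to be (t→t). [every sleeps] : t cannot yield (t→t) as functor, so [arrived Mia] : (t→(t→t)).
[arrived Mia] is required to be (t→(t→t)). arrived : (t→t) cannot yield (t→(t→t)) as functor, so Mia : ((t→t)→(t→(t→t))).

((t→t)→(t→(t→t)))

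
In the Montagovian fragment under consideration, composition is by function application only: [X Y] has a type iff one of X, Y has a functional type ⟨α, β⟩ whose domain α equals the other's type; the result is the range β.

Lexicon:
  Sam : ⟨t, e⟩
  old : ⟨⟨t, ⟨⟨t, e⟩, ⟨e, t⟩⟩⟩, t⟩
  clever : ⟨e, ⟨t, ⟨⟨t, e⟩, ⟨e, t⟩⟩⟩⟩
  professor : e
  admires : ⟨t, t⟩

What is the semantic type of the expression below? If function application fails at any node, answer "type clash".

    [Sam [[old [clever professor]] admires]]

e

[clever professor]: ⟨e, ⟨t, ⟨⟨t, e⟩, ⟨e, t⟩⟩⟩⟩ applied to e yields ⟨t, ⟨⟨t, e⟩, ⟨e, t⟩⟩⟩.
[old [clever professor]]: ⟨⟨t, ⟨⟨t, e⟩, ⟨e, t⟩⟩⟩, t⟩ applied to ⟨t, ⟨⟨t, e⟩, ⟨e, t⟩⟩⟩ yields t.
[[old [clever professor]] admires]: ⟨t, t⟩ applied to t yields t.
[Sam [[old [clever professor]] admires]]: ⟨t, e⟩ applied to t yields e.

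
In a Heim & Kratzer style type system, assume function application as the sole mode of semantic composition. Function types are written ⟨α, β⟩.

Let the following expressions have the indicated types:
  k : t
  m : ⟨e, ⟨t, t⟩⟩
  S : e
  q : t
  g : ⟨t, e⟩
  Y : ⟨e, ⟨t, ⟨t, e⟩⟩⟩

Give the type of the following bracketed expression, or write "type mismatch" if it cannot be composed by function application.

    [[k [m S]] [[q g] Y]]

[m S] — m of type ⟨e, ⟨t, t⟩⟩ combines with S of type e: type ⟨t, t⟩.
[k [m S]] — [m S] of type ⟨t, t⟩ combines with k of type t: type t.
[q g] — g of type ⟨t, e⟩ combines with q of type t: type e.
[[q g] Y] — Y of type ⟨e, ⟨t, ⟨t, e⟩⟩⟩ combines with [q g] of type e: type ⟨t, ⟨t, e⟩⟩.
[[k [m S]] [[q g] Y]] — [[q g] Y] of type ⟨t, ⟨t, e⟩⟩ combines with [k [m S]] of type t: type ⟨t, e⟩.

⟨t, e⟩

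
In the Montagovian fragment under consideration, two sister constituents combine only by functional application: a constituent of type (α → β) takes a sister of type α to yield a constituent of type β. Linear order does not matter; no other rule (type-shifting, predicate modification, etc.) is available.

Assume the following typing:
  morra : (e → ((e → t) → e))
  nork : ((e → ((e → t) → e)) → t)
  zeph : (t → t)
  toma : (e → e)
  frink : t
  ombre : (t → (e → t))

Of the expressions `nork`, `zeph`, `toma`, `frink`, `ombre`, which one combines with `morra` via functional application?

nork — combines: nork : ((e → ((e → t) → e)) → t) takes morra : (e → ((e → t) → e)) as argument, giving t.
zeph : (t → t) — no; morra wants e, and zeph wants t.
toma : (e → e) — no; morra wants e, and toma wants e.
frink : t — no; morra wants e, and frink wants nothing (atomic).
ombre : (t → (e → t)) — no; morra wants e, and ombre wants t.

nork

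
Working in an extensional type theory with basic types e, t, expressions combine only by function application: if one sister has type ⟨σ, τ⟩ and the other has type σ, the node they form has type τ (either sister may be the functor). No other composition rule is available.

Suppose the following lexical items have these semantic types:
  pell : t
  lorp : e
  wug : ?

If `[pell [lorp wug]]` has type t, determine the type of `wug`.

[pell [lorp wug]] must have type t. The sister pell has type t; that is not a function onto t, so [lorp wug] must be the functor, of type ⟨t, t⟩.
[lorp wug] must have type ⟨t, t⟩. The sister lorp has type e; that is not a function onto ⟨t, t⟩, so wug must be the functor, of type ⟨e, ⟨t, t⟩⟩.

⟨e, ⟨t, t⟩⟩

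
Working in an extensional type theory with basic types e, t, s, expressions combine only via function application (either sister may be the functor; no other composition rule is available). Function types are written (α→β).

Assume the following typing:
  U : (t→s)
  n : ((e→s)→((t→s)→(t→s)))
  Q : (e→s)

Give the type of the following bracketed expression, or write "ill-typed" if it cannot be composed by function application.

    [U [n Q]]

(t→s)

[n Q]: functor n : ((e→s)→((t→s)→(t→s))), argument Q : (e→s); result ((t→s)→(t→s)).
[U [n Q]]: functor [n Q] : ((t→s)→(t→s)), argument U : (t→s); result (t→s).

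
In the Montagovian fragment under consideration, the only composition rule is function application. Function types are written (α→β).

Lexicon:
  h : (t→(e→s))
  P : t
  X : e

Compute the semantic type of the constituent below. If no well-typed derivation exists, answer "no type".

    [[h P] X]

[h P]: functor h : (t→(e→s)), argument P : t; result (e→s).
[[h P] X]: functor [h P] : (e→s), argument X : e; result s.

s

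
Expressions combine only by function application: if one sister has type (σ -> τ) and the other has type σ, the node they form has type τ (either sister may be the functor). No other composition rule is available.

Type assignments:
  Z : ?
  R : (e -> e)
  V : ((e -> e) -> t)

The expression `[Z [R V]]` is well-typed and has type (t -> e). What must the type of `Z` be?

(t -> (t -> e))

[Z [R V]] must have type (t -> e). The sister [R V] has type t; that is not a function onto (t -> e), so Z must be the functor, of type (t -> (t -> e)).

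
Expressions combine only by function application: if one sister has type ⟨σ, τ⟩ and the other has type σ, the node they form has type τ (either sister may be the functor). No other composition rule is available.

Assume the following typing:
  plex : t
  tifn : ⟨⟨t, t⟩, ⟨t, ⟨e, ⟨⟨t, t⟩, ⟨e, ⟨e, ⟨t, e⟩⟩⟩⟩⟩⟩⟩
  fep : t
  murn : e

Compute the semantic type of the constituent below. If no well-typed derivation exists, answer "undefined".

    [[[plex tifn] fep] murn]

undefined

[plex tifn]: t with ⟨⟨t, t⟩, ⟨t, ⟨e, ⟨⟨t, t⟩, ⟨e, ⟨e, ⟨t, e⟩⟩⟩⟩⟩⟩⟩ — neither is a function whose domain matches the other; composition fails here.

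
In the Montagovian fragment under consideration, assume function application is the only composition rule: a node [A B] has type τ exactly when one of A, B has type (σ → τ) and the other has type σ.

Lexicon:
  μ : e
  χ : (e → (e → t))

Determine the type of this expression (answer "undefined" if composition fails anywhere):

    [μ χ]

[μ χ]: functor χ : (e → (e → t)), argument μ : e; result (e → t).

(e → t)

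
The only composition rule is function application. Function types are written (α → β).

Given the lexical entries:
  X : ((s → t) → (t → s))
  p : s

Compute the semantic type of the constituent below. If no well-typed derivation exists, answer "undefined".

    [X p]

undefined

[X p]: ((s → t) → (t → s)) and s cannot combine by function application — type clash.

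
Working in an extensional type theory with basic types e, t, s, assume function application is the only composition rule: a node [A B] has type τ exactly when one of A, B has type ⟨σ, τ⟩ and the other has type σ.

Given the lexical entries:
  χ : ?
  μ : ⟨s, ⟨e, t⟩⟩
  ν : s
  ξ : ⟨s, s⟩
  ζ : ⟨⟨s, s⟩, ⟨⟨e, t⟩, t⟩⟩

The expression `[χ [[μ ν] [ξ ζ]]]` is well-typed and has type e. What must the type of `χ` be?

[χ [[μ ν] [ξ ζ]]] is required to be e. [[μ ν] [ξ ζ]] : t cannot yield e as functor, so χ : ⟨t, e⟩.

⟨t, e⟩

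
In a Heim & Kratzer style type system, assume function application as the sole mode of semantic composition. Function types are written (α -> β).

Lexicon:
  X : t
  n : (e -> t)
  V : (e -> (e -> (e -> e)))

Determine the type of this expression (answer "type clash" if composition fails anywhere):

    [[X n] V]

type clash

[X n]: t with (e -> t) — neither is a function whose domain matches the other; composition fails here.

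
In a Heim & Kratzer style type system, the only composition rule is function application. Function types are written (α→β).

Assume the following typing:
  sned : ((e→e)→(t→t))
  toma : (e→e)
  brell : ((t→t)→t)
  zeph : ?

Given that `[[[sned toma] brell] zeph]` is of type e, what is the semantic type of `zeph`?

(t→e)

For [[[sned toma] brell] zeph] to have type e with [[sned toma] brell] of type t, zeph must be the function: zeph : (t→e).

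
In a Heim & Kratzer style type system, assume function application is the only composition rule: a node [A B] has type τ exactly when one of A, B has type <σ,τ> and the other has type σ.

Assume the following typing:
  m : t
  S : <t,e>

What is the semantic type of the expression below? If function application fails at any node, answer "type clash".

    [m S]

e

At [m S], S : <t,e> takes m : t, giving e.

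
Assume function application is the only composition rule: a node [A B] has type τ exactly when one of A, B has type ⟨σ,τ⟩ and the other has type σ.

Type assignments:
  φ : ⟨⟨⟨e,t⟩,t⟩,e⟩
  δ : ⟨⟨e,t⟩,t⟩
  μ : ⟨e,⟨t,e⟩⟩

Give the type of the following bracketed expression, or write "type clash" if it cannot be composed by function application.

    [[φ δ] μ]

⟨t,e⟩

[φ δ]: ⟨⟨⟨e,t⟩,t⟩,e⟩ applied to ⟨⟨e,t⟩,t⟩ yields e.
[[φ δ] μ]: ⟨e,⟨t,e⟩⟩ applied to e yields ⟨t,e⟩.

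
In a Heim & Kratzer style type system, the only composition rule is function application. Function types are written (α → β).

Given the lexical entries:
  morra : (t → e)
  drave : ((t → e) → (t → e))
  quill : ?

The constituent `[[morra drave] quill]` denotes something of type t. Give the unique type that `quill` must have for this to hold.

[[morra drave] quill] is required to be t. [morra drave] : (t → e) cannot yield t as functor, so quill : ((t → e) → t).

((t → e) → t)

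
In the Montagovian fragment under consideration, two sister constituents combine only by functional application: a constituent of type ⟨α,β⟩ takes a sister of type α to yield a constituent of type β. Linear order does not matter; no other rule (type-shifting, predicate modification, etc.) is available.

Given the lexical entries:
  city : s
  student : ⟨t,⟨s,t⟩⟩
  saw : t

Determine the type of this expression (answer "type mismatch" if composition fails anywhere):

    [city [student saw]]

t

At [student saw], student : ⟨t,⟨s,t⟩⟩ takes saw : t, giving ⟨s,t⟩.
At [city [student saw]], [student saw] : ⟨s,t⟩ takes city : s, giving t.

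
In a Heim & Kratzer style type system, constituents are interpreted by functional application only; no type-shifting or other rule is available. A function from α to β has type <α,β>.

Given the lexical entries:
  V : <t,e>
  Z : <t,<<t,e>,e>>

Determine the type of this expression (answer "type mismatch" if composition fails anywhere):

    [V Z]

type mismatch

[V Z]: <t,e> with <t,<<t,e>,e>> — neither is a function whose domain matches the other; composition fails here.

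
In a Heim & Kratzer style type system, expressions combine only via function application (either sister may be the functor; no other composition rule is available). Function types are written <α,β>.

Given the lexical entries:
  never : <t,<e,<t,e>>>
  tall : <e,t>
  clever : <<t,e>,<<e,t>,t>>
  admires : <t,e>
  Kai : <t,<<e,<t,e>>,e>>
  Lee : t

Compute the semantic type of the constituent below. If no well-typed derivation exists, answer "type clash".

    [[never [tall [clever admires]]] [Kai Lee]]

e

At [clever admires], clever : <<t,e>,<<e,t>,t>> takes admires : <t,e>, giving <<e,t>,t>.
At [tall [clever admires]], [clever admires] : <<e,t>,t> takes tall : <e,t>, giving t.
At [never [tall [clever admires]]], never : <t,<e,<t,e>>> takes [tall [clever admires]] : t, giving <e,<t,e>>.
At [Kai Lee], Kai : <t,<<e,<t,e>>,e>> takes Lee : t, giving <<e,<t,e>>,e>.
At [[never [tall [clever admires]]] [Kai Lee]], [Kai Lee] : <<e,<t,e>>,e> takes [never [tall [clever admires]]] : <e,<t,e>>, giving e.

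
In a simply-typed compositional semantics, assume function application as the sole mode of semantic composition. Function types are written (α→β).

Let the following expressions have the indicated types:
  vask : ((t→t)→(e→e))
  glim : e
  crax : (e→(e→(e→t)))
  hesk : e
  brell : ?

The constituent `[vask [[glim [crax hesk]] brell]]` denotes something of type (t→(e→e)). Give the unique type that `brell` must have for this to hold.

((e→t)→(((t→t)→(e→e))→(t→(e→e))))

[vask [[glim [crax hesk]] brell]] must have type (t→(e→e)). The sister vask has type ((t→t)→(e→e)); that is not a function onto (t→(e→e)), so [[glim [crax hesk]] brell] must be the functor, of type (((t→t)→(e→e))→(t→(e→e))).
[[glim [crax hesk]] brell] must have type (((t→t)→(e→e))→(t→(e→e))). The sister [glim [crax hesk]] has type (e→t); that is not a function onto (((t→t)→(e→e))→(t→(e→e))), so brell must be the functor, of type ((e→t)→(((t→t)→(e→e))→(t→(e→e)))).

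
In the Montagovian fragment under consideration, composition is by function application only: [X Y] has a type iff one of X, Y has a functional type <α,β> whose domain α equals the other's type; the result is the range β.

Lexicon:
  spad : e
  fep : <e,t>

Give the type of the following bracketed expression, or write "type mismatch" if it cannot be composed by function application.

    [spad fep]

[spad fep]: <e,t> applied to e yields t.

t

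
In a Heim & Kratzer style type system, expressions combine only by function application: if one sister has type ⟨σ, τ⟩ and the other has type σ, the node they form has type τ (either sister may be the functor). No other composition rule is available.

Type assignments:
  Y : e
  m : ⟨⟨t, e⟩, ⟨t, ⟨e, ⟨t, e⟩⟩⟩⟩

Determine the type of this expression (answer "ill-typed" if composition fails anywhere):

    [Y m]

[Y m]: e with ⟨⟨t, e⟩, ⟨t, ⟨e, ⟨t, e⟩⟩⟩⟩ — neither is a function whose domain matches the other; composition fails here.

ill-typed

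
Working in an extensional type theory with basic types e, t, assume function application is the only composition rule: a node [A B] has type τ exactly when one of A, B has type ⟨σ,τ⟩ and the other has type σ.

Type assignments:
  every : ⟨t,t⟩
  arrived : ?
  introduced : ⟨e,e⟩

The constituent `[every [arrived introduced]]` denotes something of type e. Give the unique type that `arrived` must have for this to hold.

At [every [arrived introduced]] (required: e): every is ⟨t,t⟩, which is not a function with range e; hence [arrived introduced] is the functor — type ⟨⟨t,t⟩,e⟩.
At [arrived introduced] (required: ⟨⟨t,t⟩,e⟩): introduced is ⟨e,e⟩, which is not a function with range ⟨⟨t,t⟩,e⟩; hence arrived is the functor — type ⟨⟨e,e⟩,⟨⟨t,t⟩,e⟩⟩.

⟨⟨e,e⟩,⟨⟨t,t⟩,e⟩⟩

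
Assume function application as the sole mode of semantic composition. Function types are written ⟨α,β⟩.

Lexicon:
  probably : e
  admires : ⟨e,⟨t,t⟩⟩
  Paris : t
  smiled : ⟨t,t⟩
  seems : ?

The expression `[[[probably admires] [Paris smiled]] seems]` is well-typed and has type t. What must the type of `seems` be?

⟨t,t⟩

For [[[probably admires] [Paris smiled]] seems] to have type t with [[probably admires] [Paris smiled]] of type t, seems must be the function: seems : ⟨t,t⟩.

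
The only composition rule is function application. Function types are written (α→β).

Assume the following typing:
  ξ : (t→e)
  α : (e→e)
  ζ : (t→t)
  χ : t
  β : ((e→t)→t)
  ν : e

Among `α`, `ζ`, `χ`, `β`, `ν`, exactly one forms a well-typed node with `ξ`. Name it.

α : (e→e) — no; ξ wants t, and α wants e.
ζ : (t→t) — no; ξ wants t, and ζ wants t.
χ — combines: ξ : (t→e) takes χ : t as argument, giving e.
β : ((e→t)→t) — no; ξ wants t, and β wants (e→t).
ν : e — no; ξ wants t, and ν wants nothing (atomic).

χ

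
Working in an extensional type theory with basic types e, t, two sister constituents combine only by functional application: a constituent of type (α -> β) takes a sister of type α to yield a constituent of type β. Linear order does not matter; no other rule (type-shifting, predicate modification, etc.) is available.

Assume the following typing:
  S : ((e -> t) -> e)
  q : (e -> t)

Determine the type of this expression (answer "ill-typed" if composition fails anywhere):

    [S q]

e

[S q]: S is ((e -> t) -> e), q is (e -> t); result e.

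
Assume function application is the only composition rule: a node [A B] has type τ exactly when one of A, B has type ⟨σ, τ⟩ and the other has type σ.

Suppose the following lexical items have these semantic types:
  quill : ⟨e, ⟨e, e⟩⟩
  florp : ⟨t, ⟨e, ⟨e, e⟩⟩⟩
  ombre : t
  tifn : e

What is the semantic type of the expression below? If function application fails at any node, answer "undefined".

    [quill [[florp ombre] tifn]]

undefined

At [florp ombre], florp : ⟨t, ⟨e, ⟨e, e⟩⟩⟩ takes ombre : t, giving ⟨e, ⟨e, e⟩⟩.
At [[florp ombre] tifn], [florp ombre] : ⟨e, ⟨e, e⟩⟩ takes tifn : e, giving ⟨e, e⟩.
[quill [[florp ombre] tifn]]: ⟨e, ⟨e, e⟩⟩ with ⟨e, e⟩ — neither is a function whose domain matches the other; composition fails here.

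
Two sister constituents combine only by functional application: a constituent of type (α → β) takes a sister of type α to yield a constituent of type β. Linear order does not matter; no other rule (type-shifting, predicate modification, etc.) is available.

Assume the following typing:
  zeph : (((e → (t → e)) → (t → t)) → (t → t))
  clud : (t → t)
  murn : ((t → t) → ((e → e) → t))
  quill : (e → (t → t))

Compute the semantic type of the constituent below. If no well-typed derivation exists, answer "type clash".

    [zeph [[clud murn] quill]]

type clash

[clud murn]: murn is ((t → t) → ((e → e) → t)), clud is (t → t); result ((e → e) → t).
[[clud murn] quill]: ((e → e) → t) with (e → (t → t)) — neither is a function whose domain matches the other; composition fails here.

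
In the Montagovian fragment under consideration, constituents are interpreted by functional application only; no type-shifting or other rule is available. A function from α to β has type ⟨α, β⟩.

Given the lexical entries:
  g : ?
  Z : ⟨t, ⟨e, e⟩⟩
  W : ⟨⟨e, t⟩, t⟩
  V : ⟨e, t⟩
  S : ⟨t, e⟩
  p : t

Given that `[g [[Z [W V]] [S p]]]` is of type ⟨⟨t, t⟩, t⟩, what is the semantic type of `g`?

[g [[Z [W V]] [S p]]] is required to be ⟨⟨t, t⟩, t⟩. [[Z [W V]] [S p]] : e cannot yield ⟨⟨t, t⟩, t⟩ as functor, so g : ⟨e, ⟨⟨t, t⟩, t⟩⟩.

⟨e, ⟨⟨t, t⟩, t⟩⟩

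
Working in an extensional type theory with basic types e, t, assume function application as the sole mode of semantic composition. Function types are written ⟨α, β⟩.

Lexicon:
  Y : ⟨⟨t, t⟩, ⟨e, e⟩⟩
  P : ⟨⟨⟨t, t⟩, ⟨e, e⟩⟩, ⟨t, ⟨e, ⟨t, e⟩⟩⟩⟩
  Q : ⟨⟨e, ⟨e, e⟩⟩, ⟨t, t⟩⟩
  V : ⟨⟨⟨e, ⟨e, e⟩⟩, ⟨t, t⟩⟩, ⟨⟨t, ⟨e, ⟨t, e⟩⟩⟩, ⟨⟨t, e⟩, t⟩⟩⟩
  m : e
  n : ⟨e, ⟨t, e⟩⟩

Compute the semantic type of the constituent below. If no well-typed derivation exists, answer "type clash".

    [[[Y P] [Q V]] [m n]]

t

[Y P] — P of type ⟨⟨⟨t, t⟩, ⟨e, e⟩⟩, ⟨t, ⟨e, ⟨t, e⟩⟩⟩⟩ combines with Y of type ⟨⟨t, t⟩, ⟨e, e⟩⟩: type ⟨t, ⟨e, ⟨t, e⟩⟩⟩.
[Q V] — V of type ⟨⟨⟨e, ⟨e, e⟩⟩, ⟨t, t⟩⟩, ⟨⟨t, ⟨e, ⟨t, e⟩⟩⟩, ⟨⟨t, e⟩, t⟩⟩⟩ combines with Q of type ⟨⟨e, ⟨e, e⟩⟩, ⟨t, t⟩⟩: type ⟨⟨t, ⟨e, ⟨t, e⟩⟩⟩, ⟨⟨t, e⟩, t⟩⟩.
[[Y P] [Q V]] — [Q V] of type ⟨⟨t, ⟨e, ⟨t, e⟩⟩⟩, ⟨⟨t, e⟩, t⟩⟩ combines with [Y P] of type ⟨t, ⟨e, ⟨t, e⟩⟩⟩: type ⟨⟨t, e⟩, t⟩.
[m n] — n of type ⟨e, ⟨t, e⟩⟩ combines with m of type e: type ⟨t, e⟩.
[[[Y P] [Q V]] [m n]] — [[Y P] [Q V]] of type ⟨⟨t, e⟩, t⟩ combines with [m n] of type ⟨t, e⟩: type t.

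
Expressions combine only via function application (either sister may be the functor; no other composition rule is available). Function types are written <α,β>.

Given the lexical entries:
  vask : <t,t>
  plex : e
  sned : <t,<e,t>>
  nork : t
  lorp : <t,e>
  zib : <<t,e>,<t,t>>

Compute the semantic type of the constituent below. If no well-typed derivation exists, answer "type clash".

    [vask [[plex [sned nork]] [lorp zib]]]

t

[sned nork]: <t,<e,t>> applied to t yields <e,t>.
[plex [sned nork]]: <e,t> applied to e yields t.
[lorp zib]: <<t,e>,<t,t>> applied to <t,e> yields <t,t>.
[[plex [sned nork]] [lorp zib]]: <t,t> applied to t yields t.
[vask [[plex [sned nork]] [lorp zib]]]: <t,t> applied to t yields t.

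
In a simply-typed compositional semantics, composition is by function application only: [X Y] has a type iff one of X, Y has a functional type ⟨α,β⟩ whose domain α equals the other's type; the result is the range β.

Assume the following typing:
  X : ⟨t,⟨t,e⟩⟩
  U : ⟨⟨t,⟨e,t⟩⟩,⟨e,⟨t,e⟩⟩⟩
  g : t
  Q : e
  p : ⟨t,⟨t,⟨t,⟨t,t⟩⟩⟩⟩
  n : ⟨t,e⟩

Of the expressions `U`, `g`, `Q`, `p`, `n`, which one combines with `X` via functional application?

U : ⟨⟨t,⟨e,t⟩⟩,⟨e,⟨t,e⟩⟩⟩ — X needs t; U needs ⟨t,⟨e,t⟩⟩; neither fits.
g — combines: X : ⟨t,⟨t,e⟩⟩ takes g : t as argument, giving ⟨t,e⟩.
Q : e — X needs t; Q needs nothing (atomic); neither fits.
p : ⟨t,⟨t,⟨t,⟨t,t⟩⟩⟩⟩ — X needs t; p needs t; neither fits.
n : ⟨t,e⟩ — X needs t; n needs t; neither fits.

g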